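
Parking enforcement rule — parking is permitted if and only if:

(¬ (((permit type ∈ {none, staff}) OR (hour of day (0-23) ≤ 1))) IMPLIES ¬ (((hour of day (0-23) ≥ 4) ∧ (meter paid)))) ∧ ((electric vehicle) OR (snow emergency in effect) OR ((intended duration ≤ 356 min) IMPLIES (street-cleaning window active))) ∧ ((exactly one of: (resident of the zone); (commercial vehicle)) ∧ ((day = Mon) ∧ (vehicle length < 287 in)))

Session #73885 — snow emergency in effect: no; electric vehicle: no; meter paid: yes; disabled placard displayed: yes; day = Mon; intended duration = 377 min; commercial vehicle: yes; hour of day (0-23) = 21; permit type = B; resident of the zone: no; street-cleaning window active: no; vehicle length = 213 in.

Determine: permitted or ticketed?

Ticketed

Atomic conditions:
  permit type ∈ {none, staff}: B is not in the set → false
  hour of day (0-23) ≤ 1: 21 ≤ 1 is false
  hour of day (0-23) ≥ 4: 21 ≥ 4 is true
  meter paid: yes → true
  electric vehicle: no → false
  snow emergency in effect: no → false
  intended duration ≤ 356 min: 377 ≤ 356 is false
  street-cleaning window active: no → false
  resident of the zone: no → false
  commercial vehicle: yes → true
  day = Mon: Mon == Mon is true
  vehicle length < 287 in: 213 < 287 is true
Combine:
[1.1.1] false OR false = false
[1.1] NOT false = true
[1.2.1] true AND true = true
[1.2] NOT true = false
[1] true → false = false
[2.3] false → false (antecedent false ⇒ implication holds) = true
[2] false OR false OR true = true
[3.1] exactly-one(false, true) = true
[3.2] true AND true = true
[3] true AND true = true
[root] false AND true AND true = false
Overall: false → ticketed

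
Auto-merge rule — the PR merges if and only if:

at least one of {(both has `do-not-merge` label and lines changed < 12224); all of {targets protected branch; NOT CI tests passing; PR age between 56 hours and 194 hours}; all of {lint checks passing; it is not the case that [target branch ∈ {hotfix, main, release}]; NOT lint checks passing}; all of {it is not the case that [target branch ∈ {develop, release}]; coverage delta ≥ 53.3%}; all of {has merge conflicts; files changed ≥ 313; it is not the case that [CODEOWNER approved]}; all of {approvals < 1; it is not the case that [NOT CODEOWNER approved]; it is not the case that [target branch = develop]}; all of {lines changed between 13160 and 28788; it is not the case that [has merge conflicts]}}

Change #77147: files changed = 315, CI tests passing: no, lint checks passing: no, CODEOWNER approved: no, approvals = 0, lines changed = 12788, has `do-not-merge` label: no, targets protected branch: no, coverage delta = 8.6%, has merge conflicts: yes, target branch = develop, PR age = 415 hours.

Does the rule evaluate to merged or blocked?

Atomic conditions:
  has `do-not-merge` label: no → false
  lines changed < 12224: 12788 < 12224 is false
  targets protected branch: no → false
  NOT CI tests passing: no → true
  PR age between 56 hours and 194 hours: 415 in [56, 194] is false
  lint checks passing: no → false
  target branch ∈ {hotfix, main, release}: develop is not in the set → false
  NOT lint checks passing: no → true
  target branch ∈ {develop, release}: develop is in the set → true
  coverage delta ≥ 53.3%: 8.6 ≥ 53.3 is false
  has merge conflicts: yes → true
  files changed ≥ 313: 315 ≥ 313 is true
  CODEOWNER approved: no → false
  approvals < 1: 0 < 1 is true
  NOT CODEOWNER approved: no → true
  target branch = develop: develop == develop is true
  lines changed between 13160 and 28788: 12788 in [13160, 28788] is false
Combine:
[1] false AND false = false
[2] false AND true AND false = false
[3.2] NOT false = true
[3] false AND true AND true = false
[4.1] NOT true = false
[4] false AND false = false
[5.3] NOT false = true
[5] true AND true AND true = true
[6.2] NOT true = false
[6.3] NOT true = false
[6] true AND false AND false = false
[7.2] NOT true = false
[7] false AND false = false
[root] false OR false OR false OR false OR true OR false OR false = true
Overall: true → merged

Merged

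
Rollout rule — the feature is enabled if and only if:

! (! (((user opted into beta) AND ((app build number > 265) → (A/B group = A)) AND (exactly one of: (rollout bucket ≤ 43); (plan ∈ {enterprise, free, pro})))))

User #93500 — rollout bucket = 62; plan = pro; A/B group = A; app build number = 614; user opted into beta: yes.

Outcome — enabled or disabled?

Enabled

Atomic conditions:
  user opted into beta: yes → true
  app build number > 265: 614 > 265 is true
  A/B group = A: A == A is true
  rollout bucket ≤ 43: 62 ≤ 43 is false
  plan ∈ {enterprise, free, pro}: pro is in the set → true
Combine:
[1.1.2] true → true = true
[1.1.3] exactly-one(false, true) = true
[1.1] true AND true AND true = true
[1] NOT true = false
[root] NOT false = true
Overall: true → enabled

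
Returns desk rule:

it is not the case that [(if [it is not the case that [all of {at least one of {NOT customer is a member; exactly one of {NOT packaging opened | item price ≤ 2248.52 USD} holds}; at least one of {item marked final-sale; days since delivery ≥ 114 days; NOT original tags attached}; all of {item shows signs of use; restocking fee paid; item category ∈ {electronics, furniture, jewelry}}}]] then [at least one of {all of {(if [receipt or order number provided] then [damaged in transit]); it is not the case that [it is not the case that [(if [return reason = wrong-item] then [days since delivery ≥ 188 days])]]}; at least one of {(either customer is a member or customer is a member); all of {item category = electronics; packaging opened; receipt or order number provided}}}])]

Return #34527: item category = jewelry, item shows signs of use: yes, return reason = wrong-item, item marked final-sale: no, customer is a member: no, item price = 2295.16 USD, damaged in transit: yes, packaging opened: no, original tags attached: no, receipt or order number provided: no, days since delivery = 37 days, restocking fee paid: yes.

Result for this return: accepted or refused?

Refused

Atomic conditions:
  NOT customer is a member: no → true
  NOT packaging opened: no → true
  item price ≤ 2248.52 USD: 2295.16 ≤ 2248.52 is false
  item marked final-sale: no → false
  days since delivery ≥ 114 days: 37 ≥ 114 is false
  NOT original tags attached: no → true
  item shows signs of use: yes → true
  restocking fee paid: yes → true
  item category ∈ {electronics, furniture, jewelry}: jewelry is in the set → true
  receipt or order number provided: no → false
  damaged in transit: yes → true
  return reason = wrong-item: wrong-item == wrong-item is true
  days since delivery ≥ 188 days: 37 ≥ 188 is false
  customer is a member: no → false
  item category = electronics: jewelry == electronics is false
  packaging opened: no → false
Combine:
[1.1.1.1.2] exactly-one(true, false) = true
[1.1.1.1] true OR true = true
[1.1.1.2] false OR false OR true = true
[1.1.1.3] true AND true AND true = true
[1.1.1] true AND true AND true = true
[1.1] NOT true = false
[1.2.1.1] false → true (antecedent false ⇒ implication holds) = true
[1.2.1.2.1.1] true → false = false
[1.2.1.2.1] NOT false = true
[1.2.1.2] NOT true = false
[1.2.1] true AND false = false
[1.2.2.1] false OR false = false
[1.2.2.2] false AND false AND false = false
[1.2.2] false OR false = false
[1.2] false OR false = false
[1] false → false (antecedent false ⇒ implication holds) = true
[root] NOT true = false
Overall: false → refused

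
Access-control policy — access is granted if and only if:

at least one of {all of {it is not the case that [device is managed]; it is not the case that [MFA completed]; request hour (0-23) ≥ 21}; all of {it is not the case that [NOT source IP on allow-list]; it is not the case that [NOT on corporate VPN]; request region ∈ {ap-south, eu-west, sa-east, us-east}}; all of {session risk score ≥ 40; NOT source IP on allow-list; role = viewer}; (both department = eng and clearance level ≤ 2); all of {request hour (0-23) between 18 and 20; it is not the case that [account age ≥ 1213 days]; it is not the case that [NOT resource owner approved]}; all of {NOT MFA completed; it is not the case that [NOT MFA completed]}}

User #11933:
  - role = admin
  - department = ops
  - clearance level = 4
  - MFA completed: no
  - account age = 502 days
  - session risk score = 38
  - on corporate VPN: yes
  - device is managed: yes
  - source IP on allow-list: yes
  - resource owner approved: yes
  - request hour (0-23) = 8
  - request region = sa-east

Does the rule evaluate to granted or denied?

Granted

Atomic conditions:
  device is managed: yes → true
  MFA completed: no → false
  request hour (0-23) ≥ 21: 8 ≥ 21 is false
  NOT source IP on allow-list: yes → false
  NOT on corporate VPN: yes → false
  request region ∈ {ap-south, eu-west, sa-east, us-east}: sa-east is in the set → true
  session risk score ≥ 40: 38 ≥ 40 is false
  role = viewer: admin == viewer is false
  department = eng: ops == eng is false
  clearance level ≤ 2: 4 ≤ 2 is false
  request hour (0-23) between 18 and 20: 8 in [18, 20] is false
  account age ≥ 1213 days: 502 ≥ 1213 is false
  NOT resource owner approved: yes → false
  NOT MFA completed: no → true
Combine:
[1.1] NOT true = false
[1.2] NOT false = true
[1] false AND true AND false = false
[2.1] NOT false = true
[2.2] NOT false = true
[2] true AND true AND true = true
[3] false AND false AND false = false
[4] false AND false = false
[5.2] NOT false = true
[5.3] NOT false = true
[5] false AND true AND true = false
[6.2] NOT true = false
[6] true AND false = false
[root] false OR true OR false OR false OR false OR false = true
Overall: true → granted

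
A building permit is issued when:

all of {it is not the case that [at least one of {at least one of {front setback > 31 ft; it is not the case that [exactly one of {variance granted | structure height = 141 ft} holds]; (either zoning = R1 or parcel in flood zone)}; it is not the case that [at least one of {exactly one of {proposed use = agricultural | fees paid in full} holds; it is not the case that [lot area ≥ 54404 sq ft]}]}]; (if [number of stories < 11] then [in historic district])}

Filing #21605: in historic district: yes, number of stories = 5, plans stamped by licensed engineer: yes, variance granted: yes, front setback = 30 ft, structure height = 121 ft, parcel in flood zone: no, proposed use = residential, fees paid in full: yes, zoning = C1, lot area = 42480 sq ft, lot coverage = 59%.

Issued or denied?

Atomic conditions:
  front setback > 31 ft: 30 > 31 is false
  variance granted: yes → true
  structure height = 141 ft: 121 == 141 is false
  zoning = R1: C1 == R1 is false
  parcel in flood zone: no → false
  proposed use = agricultural: residential == agricultural is false
  fees paid in full: yes → true
  lot area ≥ 54404 sq ft: 42480 ≥ 54404 is false
  number of stories < 11: 5 < 11 is true
  in historic district: yes → true
Combine:
[1.1.1.2.1] exactly-one(true, false) = true
[1.1.1.2] NOT true = false
[1.1.1.3] false OR false = false
[1.1.1] false OR false OR false = false
[1.1.2.1.1] exactly-one(false, true) = true
[1.1.2.1.2] NOT false = true
[1.1.2.1] true OR true = true
[1.1.2] NOT true = false
[1.1] false OR false = false
[1] NOT false = true
[2] true → true = true
[root] true AND true = true
Overall: true → issued

Issued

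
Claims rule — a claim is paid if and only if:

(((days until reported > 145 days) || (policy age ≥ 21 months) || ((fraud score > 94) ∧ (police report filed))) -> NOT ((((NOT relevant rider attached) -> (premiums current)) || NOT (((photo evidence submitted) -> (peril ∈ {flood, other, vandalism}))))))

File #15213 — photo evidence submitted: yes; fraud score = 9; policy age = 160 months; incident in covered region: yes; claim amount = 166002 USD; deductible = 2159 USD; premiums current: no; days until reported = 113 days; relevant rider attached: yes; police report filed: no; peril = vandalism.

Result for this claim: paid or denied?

Atomic conditions:
  days until reported > 145 days: 113 > 145 is false
  policy age ≥ 21 months: 160 ≥ 21 is true
  fraud score > 94: 9 > 94 is false
  police report filed: no → false
  NOT relevant rider attached: yes → false
  premiums current: no → false
  photo evidence submitted: yes → true
  peril ∈ {flood, other, vandalism}: vandalism is in the set → true
Combine:
[1.3] false AND false = false
[1] false OR true OR false = true
[2.1.1] false → false (antecedent false ⇒ implication holds) = true
[2.1.2.1] true → true = true
[2.1.2] NOT true = false
[2.1] true OR false = true
[2] NOT true = false
[root] true → false = false
Overall: false → denied

Denied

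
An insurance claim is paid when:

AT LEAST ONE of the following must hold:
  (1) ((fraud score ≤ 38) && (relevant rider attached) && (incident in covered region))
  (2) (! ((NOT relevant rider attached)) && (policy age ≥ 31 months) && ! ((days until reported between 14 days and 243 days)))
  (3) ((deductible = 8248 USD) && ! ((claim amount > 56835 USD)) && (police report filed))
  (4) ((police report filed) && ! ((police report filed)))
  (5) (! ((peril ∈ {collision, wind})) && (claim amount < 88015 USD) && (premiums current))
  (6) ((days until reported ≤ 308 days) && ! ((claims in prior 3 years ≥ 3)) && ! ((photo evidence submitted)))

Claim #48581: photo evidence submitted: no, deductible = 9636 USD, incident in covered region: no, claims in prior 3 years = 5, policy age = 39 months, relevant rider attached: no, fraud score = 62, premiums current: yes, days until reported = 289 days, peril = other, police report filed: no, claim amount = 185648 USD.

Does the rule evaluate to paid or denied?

Atomic conditions:
  fraud score ≤ 38: 62 ≤ 38 is false
  relevant rider attached: no → false
  incident in covered region: no → false
  NOT relevant rider attached: no → true
  policy age ≥ 31 months: 39 ≥ 31 is true
  days until reported between 14 days and 243 days: 289 in [14, 243] is false
  deductible = 8248 USD: 9636 == 8248 is false
  claim amount > 56835 USD: 185648 > 56835 is true
  police report filed: no → false
  peril ∈ {collision, wind}: other is not in the set → false
  claim amount < 88015 USD: 185648 < 88015 is false
  premiums current: yes → true
  days until reported ≤ 308 days: 289 ≤ 308 is true
  claims in prior 3 years ≥ 3: 5 ≥ 3 is true
  photo evidence submitted: no → false
Combine:
[1] false AND false AND false = false
[2.1] NOT true = false
[2.3] NOT false = true
[2] false AND true AND true = false
[3.2] NOT true = false
[3] false AND false AND false = false
[4.2] NOT false = true
[4] false AND true = false
[5.1] NOT false = true
[5] true AND false AND true = false
[6.2] NOT true = false
[6.3] NOT false = true
[6] true AND false AND true = false
[root] false OR false OR false OR false OR false OR false = false
Overall: false → denied

Denied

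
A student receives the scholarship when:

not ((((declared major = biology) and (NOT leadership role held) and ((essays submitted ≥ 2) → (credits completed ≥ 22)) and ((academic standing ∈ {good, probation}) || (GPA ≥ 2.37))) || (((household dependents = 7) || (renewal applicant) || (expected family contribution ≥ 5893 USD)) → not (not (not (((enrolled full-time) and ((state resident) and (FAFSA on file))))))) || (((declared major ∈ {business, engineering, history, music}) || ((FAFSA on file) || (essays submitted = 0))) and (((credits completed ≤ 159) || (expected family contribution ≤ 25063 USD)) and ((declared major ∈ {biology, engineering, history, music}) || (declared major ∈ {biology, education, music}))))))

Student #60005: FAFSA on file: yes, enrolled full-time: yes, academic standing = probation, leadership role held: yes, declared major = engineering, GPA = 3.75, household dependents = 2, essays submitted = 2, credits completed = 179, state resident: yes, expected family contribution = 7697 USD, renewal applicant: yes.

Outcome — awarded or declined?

Atomic conditions:
  declared major = biology: engineering == biology is false
  NOT leadership role held: yes → false
  essays submitted ≥ 2: 2 ≥ 2 is true
  credits completed ≥ 22: 179 ≥ 22 is true
  academic standing ∈ {good, probation}: probation is in the set → true
  GPA ≥ 2.37: 3.75 ≥ 2.37 is true
  household dependents = 7: 2 == 7 is false
  renewal applicant: yes → true
  expected family contribution ≥ 5893 USD: 7697 ≥ 5893 is true
  enrolled full-time: yes → true
  state resident: yes → true
  FAFSA on file: yes → true
  declared major ∈ {business, engineering, history, music}: engineering is in the set → true
  essays submitted = 0: 2 == 0 is false
  credits completed ≤ 159: 179 ≤ 159 is false
  expected family contribution ≤ 25063 USD: 7697 ≤ 25063 is true
  declared major ∈ {biology, engineering, history, music}: engineering is in the set → true
  declared major ∈ {biology, education, music}: engineering is not in the set → false
Combine:
[1.1.3] true → true = true
[1.1.4] true OR true = true
[1.1] false AND false AND true AND true = false
[1.2.1] false OR true OR true = true
[1.2.2.1.1.1.2] true AND true = true
[1.2.2.1.1.1] true AND true = true
[1.2.2.1.1] NOT true = false
[1.2.2.1] NOT false = true
[1.2.2] NOT true = false
[1.2] true → false = false
[1.3.1.2] true OR false = true
[1.3.1] true OR true = true
[1.3.2.1] false OR true = true
[1.3.2.2] true OR false = true
[1.3.2] true AND true = true
[1.3] true AND true = true
[1] false OR false OR true = true
[root] NOT true = false
Overall: false → declined

Declined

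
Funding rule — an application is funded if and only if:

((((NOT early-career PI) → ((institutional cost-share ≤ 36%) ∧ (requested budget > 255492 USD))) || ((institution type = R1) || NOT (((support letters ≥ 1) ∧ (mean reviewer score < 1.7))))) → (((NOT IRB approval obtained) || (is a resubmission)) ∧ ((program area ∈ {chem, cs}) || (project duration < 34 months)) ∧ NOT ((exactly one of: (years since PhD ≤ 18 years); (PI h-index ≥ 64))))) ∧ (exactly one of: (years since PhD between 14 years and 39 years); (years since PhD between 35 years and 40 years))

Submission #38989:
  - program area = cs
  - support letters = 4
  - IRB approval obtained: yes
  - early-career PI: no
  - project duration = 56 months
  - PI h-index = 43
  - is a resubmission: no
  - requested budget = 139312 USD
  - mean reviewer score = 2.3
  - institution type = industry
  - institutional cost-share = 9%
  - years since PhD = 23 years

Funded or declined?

Declined

Atomic conditions:
  NOT early-career PI: no → true
  institutional cost-share ≤ 36%: 9 ≤ 36 is true
  requested budget > 255492 USD: 139312 > 255492 is false
  institution type = R1: industry == R1 is false
  support letters ≥ 1: 4 ≥ 1 is true
  mean reviewer score < 1.7: 2.3 < 1.7 is false
  NOT IRB approval obtained: yes → false
  is a resubmission: no → false
  program area ∈ {chem, cs}: cs is in the set → true
  project duration < 34 months: 56 < 34 is false
  years since PhD ≤ 18 years: 23 ≤ 18 is false
  PI h-index ≥ 64: 43 ≥ 64 is false
  years since PhD between 14 years and 39 years: 23 in [14, 39] is true
  years since PhD between 35 years and 40 years: 23 in [35, 40] is false
Combine:
[1.1.1.2] true AND false = false
[1.1.1] true → false = false
[1.1.2.2.1] true AND false = false
[1.1.2.2] NOT false = true
[1.1.2] false OR true = true
[1.1] false OR true = true
[1.2.1] false OR false = false
[1.2.2] true OR false = true
[1.2.3.1] exactly-one(false, false) = false
[1.2.3] NOT false = true
[1.2] false AND true AND true = false
[1] true → false = false
[2] exactly-one(true, false) = true
[root] false AND true = false
Overall: false → declined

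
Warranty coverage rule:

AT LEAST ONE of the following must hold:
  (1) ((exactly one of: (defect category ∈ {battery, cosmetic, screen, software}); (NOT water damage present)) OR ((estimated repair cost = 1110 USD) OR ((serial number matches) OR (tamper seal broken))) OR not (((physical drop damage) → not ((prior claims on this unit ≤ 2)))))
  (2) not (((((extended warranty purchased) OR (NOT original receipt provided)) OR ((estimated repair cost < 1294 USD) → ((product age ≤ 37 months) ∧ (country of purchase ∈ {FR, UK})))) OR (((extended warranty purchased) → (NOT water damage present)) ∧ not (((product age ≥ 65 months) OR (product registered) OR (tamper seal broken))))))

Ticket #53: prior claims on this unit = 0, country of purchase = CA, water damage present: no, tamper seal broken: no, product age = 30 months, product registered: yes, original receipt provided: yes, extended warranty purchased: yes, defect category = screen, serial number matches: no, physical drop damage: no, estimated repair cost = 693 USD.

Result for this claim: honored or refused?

Atomic conditions:
  defect category ∈ {battery, cosmetic, screen, software}: screen is in the set → true
  NOT water damage present: no → true
  estimated repair cost = 1110 USD: 693 == 1110 is false
  serial number matches: no → false
  tamper seal broken: no → false
  physical drop damage: no → false
  prior claims on this unit ≤ 2: 0 ≤ 2 is true
  extended warranty purchased: yes → true
  NOT original receipt provided: yes → false
  estimated repair cost < 1294 USD: 693 < 1294 is true
  product age ≤ 37 months: 30 ≤ 37 is true
  country of purchase ∈ {FR, UK}: CA is not in the set → false
  product age ≥ 65 months: 30 ≥ 65 is false
  product registered: yes → true
Combine:
[1.1] exactly-one(true, true) = false
[1.2.2] false OR false = false
[1.2] false OR false = false
[1.3.1.2] NOT true = false
[1.3.1] false → false (antecedent false ⇒ implication holds) = true
[1.3] NOT true = false
[1] false OR false OR false = false
[2.1.1.1] true OR false = true
[2.1.1.2.2] true AND false = false
[2.1.1.2] true → false = false
[2.1.1] true OR false = true
[2.1.2.1] true → true = true
[2.1.2.2.1] false OR true OR false = true
[2.1.2.2] NOT true = false
[2.1.2] true AND false = false
[2.1] true OR false = true
[2] NOT true = false
[root] false OR false = false
Overall: false → refused

Refused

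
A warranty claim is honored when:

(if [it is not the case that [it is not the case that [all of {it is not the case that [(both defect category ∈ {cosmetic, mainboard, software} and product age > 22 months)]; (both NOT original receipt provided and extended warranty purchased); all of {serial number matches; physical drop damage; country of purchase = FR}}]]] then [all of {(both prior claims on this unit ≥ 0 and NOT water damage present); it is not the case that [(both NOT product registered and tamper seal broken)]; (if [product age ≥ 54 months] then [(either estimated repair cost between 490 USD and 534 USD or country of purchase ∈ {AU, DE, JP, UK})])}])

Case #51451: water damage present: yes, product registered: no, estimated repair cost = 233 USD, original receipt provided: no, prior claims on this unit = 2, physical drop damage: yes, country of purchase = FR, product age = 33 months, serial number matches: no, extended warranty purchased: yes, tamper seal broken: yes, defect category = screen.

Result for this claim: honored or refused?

Atomic conditions:
  defect category ∈ {cosmetic, mainboard, software}: screen is not in the set → false
  product age > 22 months: 33 > 22 is true
  NOT original receipt provided: no → true
  extended warranty purchased: yes → true
  serial number matches: no → false
  physical drop damage: yes → true
  country of purchase = FR: FR == FR is true
  prior claims on this unit ≥ 0: 2 ≥ 0 is true
  NOT water damage present: yes → false
  NOT product registered: no → true
  tamper seal broken: yes → true
  product age ≥ 54 months: 33 ≥ 54 is false
  estimated repair cost between 490 USD and 534 USD: 233 in [490, 534] is false
  country of purchase ∈ {AU, DE, JP, UK}: FR is not in the set → false
Combine:
[1.1.1.1.1] false AND true = false
[1.1.1.1] NOT false = true
[1.1.1.2] true AND true = true
[1.1.1.3] false AND true AND true = false
[1.1.1] true AND true AND false = false
[1.1] NOT false = true
[1] NOT true = false
[2.1] true AND false = false
[2.2.1] true AND true = true
[2.2] NOT true = false
[2.3.2] false OR false = false
[2.3] false → false (antecedent false ⇒ implication holds) = true
[2] false AND false AND true = false
[root] false → false (antecedent false ⇒ implication holds) = true
Overall: true → honored

Honored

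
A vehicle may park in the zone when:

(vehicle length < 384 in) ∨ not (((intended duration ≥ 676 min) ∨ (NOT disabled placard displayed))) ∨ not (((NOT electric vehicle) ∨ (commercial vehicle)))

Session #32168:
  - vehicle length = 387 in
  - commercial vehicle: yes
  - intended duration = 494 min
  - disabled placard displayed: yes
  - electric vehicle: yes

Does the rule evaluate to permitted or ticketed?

Atomic conditions:
  vehicle length < 384 in: 387 < 384 is false
  intended duration ≥ 676 min: 494 ≥ 676 is false
  NOT disabled placard displayed: yes → false
  NOT electric vehicle: yes → false
  commercial vehicle: yes → true
Combine:
[2.1] false OR false = false
[2] NOT false = true
[3.1] false OR true = true
[3] NOT true = false
[root] false OR true OR false = true
Overall: true → permitted

Permitted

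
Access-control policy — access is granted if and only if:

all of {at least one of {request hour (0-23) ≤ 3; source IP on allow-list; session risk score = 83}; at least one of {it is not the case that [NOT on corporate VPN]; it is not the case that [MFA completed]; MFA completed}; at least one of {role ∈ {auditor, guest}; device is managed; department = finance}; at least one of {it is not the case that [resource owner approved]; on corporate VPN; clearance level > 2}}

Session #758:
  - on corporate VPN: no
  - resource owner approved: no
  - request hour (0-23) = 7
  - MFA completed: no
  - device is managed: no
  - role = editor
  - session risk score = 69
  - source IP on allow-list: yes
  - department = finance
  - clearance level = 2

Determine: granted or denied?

Atomic conditions:
  request hour (0-23) ≤ 3: 7 ≤ 3 is false
  source IP on allow-list: yes → true
  session risk score = 83: 69 == 83 is false
  NOT on corporate VPN: no → true
  MFA completed: no → false
  role ∈ {auditor, guest}: editor is not in the set → false
  device is managed: no → false
  department = finance: finance == finance is true
  resource owner approved: no → false
  on corporate VPN: no → false
  clearance level > 2: 2 > 2 is false
Combine:
[1] false OR true OR false = true
[2.1] NOT true = false
[2.2] NOT false = true
[2] false OR true OR false = true
[3] false OR false OR true = true
[4.1] NOT false = true
[4] true OR false OR false = true
[root] true AND true AND true AND true = true
Overall: true → granted

Granted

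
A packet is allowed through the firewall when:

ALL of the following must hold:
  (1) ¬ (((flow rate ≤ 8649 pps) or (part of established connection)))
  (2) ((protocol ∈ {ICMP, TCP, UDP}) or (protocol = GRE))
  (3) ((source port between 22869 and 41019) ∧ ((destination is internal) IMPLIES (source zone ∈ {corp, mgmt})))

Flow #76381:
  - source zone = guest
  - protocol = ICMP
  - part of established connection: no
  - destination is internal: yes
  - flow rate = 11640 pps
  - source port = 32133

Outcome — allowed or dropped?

Dropped

Atomic conditions:
  flow rate ≤ 8649 pps: 11640 ≤ 8649 is false
  part of established connection: no → false
  protocol ∈ {ICMP, TCP, UDP}: ICMP is in the set → true
  protocol = GRE: ICMP == GRE is false
  source port between 22869 and 41019: 32133 in [22869, 41019] is true
  destination is internal: yes → true
  source zone ∈ {corp, mgmt}: guest is not in the set → false
Combine:
[1.1] false OR false = false
[1] NOT false = true
[2] true OR false = true
[3.2] true → false = false
[3] true AND false = false
[root] true AND true AND false = false
Overall: false → dropped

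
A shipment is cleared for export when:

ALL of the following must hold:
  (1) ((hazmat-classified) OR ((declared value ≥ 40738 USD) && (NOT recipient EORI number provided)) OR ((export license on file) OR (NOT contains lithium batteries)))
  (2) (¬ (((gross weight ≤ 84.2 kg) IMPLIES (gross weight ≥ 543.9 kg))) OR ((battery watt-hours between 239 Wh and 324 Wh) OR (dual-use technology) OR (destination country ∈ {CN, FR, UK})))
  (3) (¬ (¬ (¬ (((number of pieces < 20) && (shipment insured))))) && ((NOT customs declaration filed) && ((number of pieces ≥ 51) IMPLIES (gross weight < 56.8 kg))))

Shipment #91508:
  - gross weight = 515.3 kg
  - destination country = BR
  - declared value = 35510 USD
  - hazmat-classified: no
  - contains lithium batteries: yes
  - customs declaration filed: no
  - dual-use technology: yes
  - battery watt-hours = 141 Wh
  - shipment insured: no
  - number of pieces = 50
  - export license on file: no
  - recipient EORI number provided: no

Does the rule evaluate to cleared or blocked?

Blocked

Atomic conditions:
  hazmat-classified: no → false
  declared value ≥ 40738 USD: 35510 ≥ 40738 is false
  NOT recipient EORI number provided: no → true
  export license on file: no → false
  NOT contains lithium batteries: yes → false
  gross weight ≤ 84.2 kg: 515.3 ≤ 84.2 is false
  gross weight ≥ 543.9 kg: 515.3 ≥ 543.9 is false
  battery watt-hours between 239 Wh and 324 Wh: 141 in [239, 324] is false
  dual-use technology: yes → true
  destination country ∈ {CN, FR, UK}: BR is not in the set → false
  number of pieces < 20: 50 < 20 is false
  shipment insured: no → false
  NOT customs declaration filed: no → true
  number of pieces ≥ 51: 50 ≥ 51 is false
  gross weight < 56.8 kg: 515.3 < 56.8 is false
Combine:
[1.2] false AND true = false
[1.3] false OR false = false
[1] false OR false OR false = false
[2.1.1] false → false (antecedent false ⇒ implication holds) = true
[2.1] NOT true = false
[2.2] false OR true OR false = true
[2] false OR true = true
[3.1.1.1.1] false AND false = false
[3.1.1.1] NOT false = true
[3.1.1] NOT true = false
[3.1] NOT false = true
[3.2.2] false → false (antecedent false ⇒ implication holds) = true
[3.2] true AND true = true
[3] true AND true = true
[root] false AND true AND true = false
Overall: false → blocked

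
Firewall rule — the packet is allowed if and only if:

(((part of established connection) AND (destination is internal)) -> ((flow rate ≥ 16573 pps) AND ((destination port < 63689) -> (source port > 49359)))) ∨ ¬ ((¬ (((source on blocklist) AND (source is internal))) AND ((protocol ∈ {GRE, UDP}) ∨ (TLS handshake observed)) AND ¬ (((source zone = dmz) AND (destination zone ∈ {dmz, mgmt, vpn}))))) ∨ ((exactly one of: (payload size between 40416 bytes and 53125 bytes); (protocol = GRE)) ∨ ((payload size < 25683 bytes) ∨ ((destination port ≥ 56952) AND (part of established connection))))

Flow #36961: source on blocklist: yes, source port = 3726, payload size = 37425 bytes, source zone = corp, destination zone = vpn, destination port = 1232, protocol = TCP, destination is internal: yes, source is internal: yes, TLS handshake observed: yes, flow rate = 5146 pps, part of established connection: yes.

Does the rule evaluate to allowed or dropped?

Atomic conditions:
  part of established connection: yes → true
  destination is internal: yes → true
  flow rate ≥ 16573 pps: 5146 ≥ 16573 is false
  destination port < 63689: 1232 < 63689 is true
  source port > 49359: 3726 > 49359 is false
  source on blocklist: yes → true
  source is internal: yes → true
  protocol ∈ {GRE, UDP}: TCP is not in the set → false
  TLS handshake observed: yes → true
  source zone = dmz: corp == dmz is false
  destination zone ∈ {dmz, mgmt, vpn}: vpn is in the set → true
  payload size between 40416 bytes and 53125 bytes: 37425 in [40416, 53125] is false
  protocol = GRE: TCP == GRE is false
  payload size < 25683 bytes: 37425 < 25683 is false
  destination port ≥ 56952: 1232 ≥ 56952 is false
Combine:
[1.1] true AND true = true
[1.2.2] true → false = false
[1.2] false AND false = false
[1] true → false = false
[2.1.1.1] true AND true = true
[2.1.1] NOT true = false
[2.1.2] false OR true = true
[2.1.3.1] false AND true = false
[2.1.3] NOT false = true
[2.1] false AND true AND true = false
[2] NOT false = true
[3.1] exactly-one(false, false) = false
[3.2.2] false AND true = false
[3.2] false OR false = false
[3] false OR false = false
[root] false OR true OR false = true
Overall: true → allowed

Allowed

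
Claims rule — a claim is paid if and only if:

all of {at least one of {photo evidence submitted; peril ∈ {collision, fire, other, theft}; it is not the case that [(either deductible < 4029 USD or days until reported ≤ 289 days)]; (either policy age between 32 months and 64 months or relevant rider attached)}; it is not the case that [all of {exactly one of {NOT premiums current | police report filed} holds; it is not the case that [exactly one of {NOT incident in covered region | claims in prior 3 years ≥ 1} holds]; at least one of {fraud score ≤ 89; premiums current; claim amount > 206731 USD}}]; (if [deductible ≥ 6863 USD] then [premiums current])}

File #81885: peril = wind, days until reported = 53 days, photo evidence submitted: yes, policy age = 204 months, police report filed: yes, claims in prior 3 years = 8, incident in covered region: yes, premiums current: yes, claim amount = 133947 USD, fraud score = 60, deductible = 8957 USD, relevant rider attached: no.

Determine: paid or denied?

Atomic conditions:
  photo evidence submitted: yes → true
  peril ∈ {collision, fire, other, theft}: wind is not in the set → false
  deductible < 4029 USD: 8957 < 4029 is false
  days until reported ≤ 289 days: 53 ≤ 289 is true
  policy age between 32 months and 64 months: 204 in [32, 64] is false
  relevant rider attached: no → false
  NOT premiums current: yes → false
  police report filed: yes → true
  NOT incident in covered region: yes → false
  claims in prior 3 years ≥ 1: 8 ≥ 1 is true
  fraud score ≤ 89: 60 ≤ 89 is true
  premiums current: yes → true
  claim amount > 206731 USD: 133947 > 206731 is false
  deductible ≥ 6863 USD: 8957 ≥ 6863 is true
Combine:
[1.3.1] false OR true = true
[1.3] NOT true = false
[1.4] false OR false = false
[1] true OR false OR false OR false = true
[2.1.1] exactly-one(false, true) = true
[2.1.2.1] exactly-one(false, true) = true
[2.1.2] NOT true = false
[2.1.3] true OR true OR false = true
[2.1] true AND false AND true = false
[2] NOT false = true
[3] true → true = true
[root] true AND true AND true = true
Overall: true → paid

Paid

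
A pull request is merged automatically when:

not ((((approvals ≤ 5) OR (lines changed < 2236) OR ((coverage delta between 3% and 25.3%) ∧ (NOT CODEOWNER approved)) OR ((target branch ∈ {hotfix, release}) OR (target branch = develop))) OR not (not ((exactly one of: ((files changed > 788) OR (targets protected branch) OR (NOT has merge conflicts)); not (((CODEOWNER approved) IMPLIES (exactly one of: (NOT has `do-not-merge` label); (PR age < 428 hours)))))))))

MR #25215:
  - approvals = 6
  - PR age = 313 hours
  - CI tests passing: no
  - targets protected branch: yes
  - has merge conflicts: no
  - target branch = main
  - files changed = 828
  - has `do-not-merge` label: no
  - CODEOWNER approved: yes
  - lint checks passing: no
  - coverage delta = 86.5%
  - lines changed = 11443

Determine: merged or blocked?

Atomic conditions:
  approvals ≤ 5: 6 ≤ 5 is false
  lines changed < 2236: 11443 < 2236 is false
  coverage delta between 3% and 25.3%: 86.5 in [3, 25.3] is false
  NOT CODEOWNER approved: yes → false
  target branch ∈ {hotfix, release}: main is not in the set → false
  target branch = develop: main == develop is false
  files changed > 788: 828 > 788 is true
  targets protected branch: yes → true
  NOT has merge conflicts: no → true
  CODEOWNER approved: yes → true
  NOT has `do-not-merge` label: no → true
  PR age < 428 hours: 313 < 428 is true
Combine:
[1.1.3] false AND false = false
[1.1.4] false OR false = false
[1.1] false OR false OR false OR false = false
[1.2.1.1.1] true OR true OR true = true
[1.2.1.1.2.1.2] exactly-one(true, true) = false
[1.2.1.1.2.1] true → false = false
[1.2.1.1.2] NOT false = true
[1.2.1.1] exactly-one(true, true) = false
[1.2.1] NOT false = true
[1.2] NOT true = false
[1] false OR false = false
[root] NOT false = true
Overall: true → merged

Merged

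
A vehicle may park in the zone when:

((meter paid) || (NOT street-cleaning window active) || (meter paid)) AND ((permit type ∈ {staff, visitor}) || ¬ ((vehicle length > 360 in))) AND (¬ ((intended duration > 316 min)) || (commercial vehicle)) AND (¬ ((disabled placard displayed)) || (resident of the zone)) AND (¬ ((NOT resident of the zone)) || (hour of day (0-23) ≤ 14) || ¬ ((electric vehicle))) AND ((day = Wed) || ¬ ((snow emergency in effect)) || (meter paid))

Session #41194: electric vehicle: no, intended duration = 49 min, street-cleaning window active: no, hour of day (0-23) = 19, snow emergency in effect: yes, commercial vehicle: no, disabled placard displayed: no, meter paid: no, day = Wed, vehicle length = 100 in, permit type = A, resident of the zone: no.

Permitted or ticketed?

Atomic conditions:
  meter paid: no → false
  NOT street-cleaning window active: no → true
  permit type ∈ {staff, visitor}: A is not in the set → false
  vehicle length > 360 in: 100 > 360 is false
  intended duration > 316 min: 49 > 316 is false
  commercial vehicle: no → false
  disabled placard displayed: no → false
  resident of the zone: no → false
  NOT resident of the zone: no → true
  hour of day (0-23) ≤ 14: 19 ≤ 14 is false
  electric vehicle: no → false
  day = Wed: Wed == Wed is true
  snow emergency in effect: yes → true
Combine:
[1] false OR true OR false = true
[2.2] NOT false = true
[2] false OR true = true
[3.1] NOT false = true
[3] true OR false = true
[4.1] NOT false = true
[4] true OR false = true
[5.1] NOT true = false
[5.3] NOT false = true
[5] false OR false OR true = true
[6.2] NOT true = false
[6] true OR false OR false = true
[root] true AND true AND true AND true AND true AND true = true
Overall: true → permitted

Permitted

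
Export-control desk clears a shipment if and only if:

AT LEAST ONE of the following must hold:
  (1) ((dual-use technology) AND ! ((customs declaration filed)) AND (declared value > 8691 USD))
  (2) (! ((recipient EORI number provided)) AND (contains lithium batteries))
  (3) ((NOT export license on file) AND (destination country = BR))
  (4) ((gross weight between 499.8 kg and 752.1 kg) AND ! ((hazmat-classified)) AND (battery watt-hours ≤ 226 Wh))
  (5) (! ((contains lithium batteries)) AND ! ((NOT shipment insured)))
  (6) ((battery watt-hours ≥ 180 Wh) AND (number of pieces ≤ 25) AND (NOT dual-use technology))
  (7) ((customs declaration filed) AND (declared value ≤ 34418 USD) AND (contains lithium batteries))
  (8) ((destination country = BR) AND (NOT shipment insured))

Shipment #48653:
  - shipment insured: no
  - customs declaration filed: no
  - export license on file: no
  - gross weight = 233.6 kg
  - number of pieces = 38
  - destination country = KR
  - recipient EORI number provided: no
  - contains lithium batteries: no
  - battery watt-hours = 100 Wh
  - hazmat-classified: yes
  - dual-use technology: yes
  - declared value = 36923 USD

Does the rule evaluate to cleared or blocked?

Cleared

Atomic conditions:
  dual-use technology: yes → true
  customs declaration filed: no → false
  declared value > 8691 USD: 36923 > 8691 is true
  recipient EORI number provided: no → false
  contains lithium batteries: no → false
  NOT export license on file: no → true
  destination country = BR: KR == BR is false
  gross weight between 499.8 kg and 752.1 kg: 233.6 in [499.8, 752.1] is false
  hazmat-classified: yes → true
  battery watt-hours ≤ 226 Wh: 100 ≤ 226 is true
  NOT shipment insured: no → true
  battery watt-hours ≥ 180 Wh: 100 ≥ 180 is false
  number of pieces ≤ 25: 38 ≤ 25 is false
  NOT dual-use technology: yes → false
  declared value ≤ 34418 USD: 36923 ≤ 34418 is false
Combine:
[1.2] NOT false = true
[1] true AND true AND true = true
[2.1] NOT false = true
[2] true AND false = false
[3] true AND false = false
[4.2] NOT true = false
[4] false AND false AND true = false
[5.1] NOT false = true
[5.2] NOT true = false
[5] true AND false = false
[6] false AND false AND false = false
[7] false AND false AND false = false
[8] false AND true = false
[root] true OR false OR false OR false OR false OR false OR false OR false = true
Overall: true → cleared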